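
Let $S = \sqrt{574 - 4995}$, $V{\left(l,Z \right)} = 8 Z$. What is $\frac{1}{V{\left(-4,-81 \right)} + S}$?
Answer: $- \frac{648}{424325} - \frac{i \sqrt{4421}}{424325} \approx -0.0015271 - 0.0001567 i$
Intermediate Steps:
$S = i \sqrt{4421}$ ($S = \sqrt{-4421} = i \sqrt{4421} \approx 66.491 i$)
$\frac{1}{V{\left(-4,-81 \right)} + S} = \frac{1}{8 \left(-81\right) + i \sqrt{4421}} = \frac{1}{-648 + i \sqrt{4421}}$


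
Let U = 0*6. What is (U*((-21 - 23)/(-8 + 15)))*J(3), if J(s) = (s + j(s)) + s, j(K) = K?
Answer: 0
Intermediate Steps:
U = 0
J(s) = 3*s (J(s) = (s + s) + s = 2*s + s = 3*s)
(U*((-21 - 23)/(-8 + 15)))*J(3) = (0*((-21 - 23)/(-8 + 15)))*(3*3) = (0*(-44/7))*9 = 0*9 = 0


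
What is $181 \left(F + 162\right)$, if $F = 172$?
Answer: $60454$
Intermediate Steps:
$181 \left(F + 162\right) = 181 \left(172 + 162\right) = 181 \cdot 334 = 60454$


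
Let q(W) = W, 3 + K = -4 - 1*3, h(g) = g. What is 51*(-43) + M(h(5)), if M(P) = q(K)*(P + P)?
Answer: -2293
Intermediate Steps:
K = -10 (K = -3 + (-4 - 1*3) = -3 + (-4 - 3) = -3 - 7 = -10)
M(P) = -20*P (M(P) = -10*(P + P) = -20*P)
51*(-43) + M(h(5)) = 51*(-43) - 20*5 = -2193 - 100 = -2293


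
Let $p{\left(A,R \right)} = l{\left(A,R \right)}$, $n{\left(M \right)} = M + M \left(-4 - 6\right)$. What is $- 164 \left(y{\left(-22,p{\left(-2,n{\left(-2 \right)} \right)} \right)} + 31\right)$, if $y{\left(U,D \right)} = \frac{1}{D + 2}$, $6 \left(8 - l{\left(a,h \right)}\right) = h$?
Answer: $- \frac{35752}{7} \approx -5107.4$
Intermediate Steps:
$l{\left(a,h \right)} = 8 - \frac{h}{6}$
$n{\left(M \right)} = - 9 M$ ($n{\left(M \right)} = M + M \left(-4 - 6\right) = M + M \left(-10\right) = M - 10 M = - 9 M$)
$p{\left(A,R \right)} = 8 - \frac{R}{6}$
$y{\left(U,D \right)} = \frac{1}{2 + D}$
$- 164 \left(y{\left(-22,p{\left(-2,n{\left(-2 \right)} \right)} \right)} + 31\right) = - 164 \left(\frac{1}{2 + \left(8 - \frac{\left(-9\right) \left(-2\right)}{6}\right)} + 31\right) = - 164 \left(\frac{1}{2 + \left(8 - 3\right)} + 31\right) = - 164 \left(\frac{1}{2 + 5} + 31\right) = - 164 \left(\frac{1}{7} + 31\right) = \left(-164\right) \frac{218}{7} = - \frac{35752}{7}$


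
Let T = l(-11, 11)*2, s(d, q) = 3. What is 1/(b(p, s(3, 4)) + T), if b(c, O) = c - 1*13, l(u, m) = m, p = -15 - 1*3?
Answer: -⅑ ≈ -0.11111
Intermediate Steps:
p = -18 (p = -15 - 3 = -18)
b(c, O) = -13 + c (b(c, O) = c - 13 = -13 + c)
T = 22 (T = 11*2 = 22)
1/(b(p, s(3, 4)) + T) = 1/((-13 - 18) + 22) = 1/(-31 + 22) = 1/(-9) = -⅑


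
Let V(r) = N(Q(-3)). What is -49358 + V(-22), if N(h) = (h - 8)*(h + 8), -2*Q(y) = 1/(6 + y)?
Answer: -1779191/36 ≈ -49422.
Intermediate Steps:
Q(y) = -1/(2*(6 + y))
N(h) = (-8 + h)*(8 + h)
V(r) = -2303/36 (V(r) = -64 + (-1/(12 + 2*(-3)))² = -64 + (-1/(12 - 6))² = -64 + (-1/6)² = -64 + (-1*⅙)² = -64 + (-⅙)² = -64 + 1/36 = -2303/36)
-49358 + V(-22) = -49358 - 2303/36 = -1779191/36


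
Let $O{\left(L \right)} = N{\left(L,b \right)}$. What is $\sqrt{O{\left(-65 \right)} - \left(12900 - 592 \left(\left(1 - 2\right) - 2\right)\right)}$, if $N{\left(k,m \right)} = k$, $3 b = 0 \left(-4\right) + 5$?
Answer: $i \sqrt{14741} \approx 121.41 i$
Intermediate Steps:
$b = \frac{5}{3}$ ($b = \frac{0 \left(-4\right) + 5}{3} = \frac{0 + 5}{3} = \frac{1}{3} \cdot 5 = \frac{5}{3} \approx 1.6667$)
$O{\left(L \right)} = L$
$\sqrt{O{\left(-65 \right)} - \left(12900 - 592 \left(\left(1 - 2\right) - 2\right)\right)} = \sqrt{-65 - \left(12900 - 592 \left(\left(1 - 2\right) - 2\right)\right)} = \sqrt{-65 - \left(12900 - 592 \left(-1 - 2\right)\right)} = \sqrt{-65 + \left(592 \left(-3\right) - 12900\right)} = \sqrt{-65 - 14676} = \sqrt{-14741} = i \sqrt{14741}$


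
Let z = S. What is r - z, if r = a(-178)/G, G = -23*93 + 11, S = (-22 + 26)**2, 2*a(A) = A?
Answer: -33959/2128 ≈ -15.958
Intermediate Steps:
a(A) = A/2
S = 16 (S = 4**2 = 16)
G = -2128 (G = -2139 + 11 = -2128)
r = 89/2128 (r = ((1/2)*(-178))/(-2128) = -89*(-1/2128) = 89/2128 ≈ 0.041823)
z = 16
r - z = 89/2128 - 1*16 = 89/2128 - 16 = -33959/2128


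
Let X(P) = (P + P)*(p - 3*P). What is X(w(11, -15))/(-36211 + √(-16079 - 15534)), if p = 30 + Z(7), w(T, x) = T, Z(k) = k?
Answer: -144844/59603097 - 4*I*√31613/59603097 ≈ -0.0024301 - 1.1932e-5*I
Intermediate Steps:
p = 37 (p = 30 + 7 = 37)
X(P) = 2*P*(37 - 3*P) (X(P) = (P + P)*(37 - 3*P) = (2*P)*(37 - 3*P) = 2*P*(37 - 3*P))
X(w(11, -15))/(-36211 + √(-16079 - 15534)) = (2*11*(37 - 3*11))/(-36211 + √(-16079 - 15534)) = (2*11*(37 - 33))/(-36211 + √(-31613)) = (2*11*4)/(-36211 + I*√31613) = 88/(-36211 + I*√31613)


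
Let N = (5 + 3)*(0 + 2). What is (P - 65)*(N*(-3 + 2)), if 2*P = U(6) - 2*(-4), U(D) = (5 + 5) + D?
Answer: 848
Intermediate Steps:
N = 16 (N = 8*2 = 16)
U(D) = 10 + D
P = 12 (P = ((10 + 6) - 2*(-4))/2 = (16 + 8)/2 = (1/2)*24 = 12)
(P - 65)*(N*(-3 + 2)) = (12 - 65)*(16*(-3 + 2)) = -848*(-1) = -53*(-16) = 848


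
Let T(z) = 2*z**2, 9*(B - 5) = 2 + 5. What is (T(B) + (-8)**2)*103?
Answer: 1090976/81 ≈ 13469.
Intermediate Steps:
B = 52/9 (B = 5 + (2 + 5)/9 = 5 + (1/9)*7 = 5 + 7/9 = 52/9 ≈ 5.7778)
(T(B) + (-8)**2)*103 = (2*(52/9)**2 + (-8)**2)*103 = (2*(2704/81) + 64)*103 = (5408/81 + 64)*103 = (10592/81)*103 = 1090976/81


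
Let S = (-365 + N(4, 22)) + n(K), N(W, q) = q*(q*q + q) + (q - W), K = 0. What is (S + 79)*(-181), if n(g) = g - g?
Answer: -1966384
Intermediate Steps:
n(g) = 0
N(W, q) = q - W + q*(q + q**2) (N(W, q) = q*(q**2 + q) + (q - W) = q*(q + q**2) + (q - W) = q - W + q*(q + q**2))
S = 10785 (S = (-365 + (22 + 22**2 + 22**3 - 1*4)) + 0 = (-365 + (22 + 484 + 10648 - 4)) + 0 = (-365 + 11150) + 0 = 10785 + 0 = 10785)
(S + 79)*(-181) = (10785 + 79)*(-181) = 10864*(-181) = -1966384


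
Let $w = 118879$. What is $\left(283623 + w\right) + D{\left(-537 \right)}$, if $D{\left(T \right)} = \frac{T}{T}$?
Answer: $402503$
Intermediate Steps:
$D{\left(T \right)} = 1$
$\left(283623 + w\right) + D{\left(-537 \right)} = \left(283623 + 118879\right) + 1 = 402502 + 1 = 402503$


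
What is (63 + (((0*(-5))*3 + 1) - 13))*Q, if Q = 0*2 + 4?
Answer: 204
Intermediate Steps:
Q = 4 (Q = 0 + 4 = 4)
(63 + (((0*(-5))*3 + 1) - 13))*Q = (63 + (((0*(-5))*3 + 1) - 13))*4 = (63 + ((0*3 + 1) - 13))*4 = (63 + ((0 + 1) - 13))*4 = (63 + (1 - 13))*4 = (63 - 12)*4 = 51*4 = 204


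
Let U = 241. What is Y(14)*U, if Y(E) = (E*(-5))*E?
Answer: -236180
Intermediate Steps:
Y(E) = -5*E² (Y(E) = (-5*E)*E = -5*E²)
Y(14)*U = -5*14²*241 = -5*196*241 = -980*241 = -236180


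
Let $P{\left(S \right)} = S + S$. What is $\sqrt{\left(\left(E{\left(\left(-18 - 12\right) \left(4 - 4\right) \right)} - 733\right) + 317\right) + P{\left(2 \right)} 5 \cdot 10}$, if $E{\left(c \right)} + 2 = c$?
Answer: $i \sqrt{218} \approx 14.765 i$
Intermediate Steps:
$P{\left(S \right)} = 2 S$
$E{\left(c \right)} = -2 + c$
$\sqrt{\left(\left(E{\left(\left(-18 - 12\right) \left(4 - 4\right) \right)} - 733\right) + 317\right) + P{\left(2 \right)} 5 \cdot 10} = \sqrt{\left(\left(\left(-2 + \left(-18 - 12\right) \left(4 - 4\right)\right) - 733\right) + 317\right) + 2 \cdot 2 \cdot 5 \cdot 10} = \sqrt{\left(\left(\left(-2 - 0\right) - 733\right) + 317\right) + 4 \cdot 5 \cdot 10} = \sqrt{\left(\left(\left(-2 + 0\right) - 733\right) + 317\right) + 20 \cdot 10} = \sqrt{\left(\left(-2 - 733\right) + 317\right) + 200} = \sqrt{\left(-735 + 317\right) + 200} = \sqrt{-418 + 200} = \sqrt{-218} = i \sqrt{218}$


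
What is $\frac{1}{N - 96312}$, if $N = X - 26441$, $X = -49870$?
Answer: $- \frac{1}{172623} \approx -5.793 \cdot 10^{-6}$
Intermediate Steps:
$N = -76311$ ($N = -49870 - 26441 = -76311$)
$\frac{1}{N - 96312} = \frac{1}{-76311 - 96312} = \frac{1}{-172623} = - \frac{1}{172623}$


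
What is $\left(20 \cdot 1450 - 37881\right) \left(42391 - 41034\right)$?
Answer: $-12051517$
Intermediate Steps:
$\left(20 \cdot 1450 - 37881\right) \left(42391 - 41034\right) = \left(29000 - 37881\right) 1357 = \left(-8881\right) 1357 = -12051517$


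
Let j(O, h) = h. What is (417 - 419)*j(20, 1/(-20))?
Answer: 1/10 ≈ 0.10000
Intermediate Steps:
(417 - 419)*j(20, 1/(-20)) = (417 - 419)/(-20) = -2*(-1/20) = 1/10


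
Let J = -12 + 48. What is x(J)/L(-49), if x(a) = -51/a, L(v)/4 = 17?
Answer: -1/48 ≈ -0.020833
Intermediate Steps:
J = 36
L(v) = 68 (L(v) = 4*17 = 68)
x(J)/L(-49) = -51/36/68 = -51*1/36*(1/68) = -17/12*1/68 = -1/48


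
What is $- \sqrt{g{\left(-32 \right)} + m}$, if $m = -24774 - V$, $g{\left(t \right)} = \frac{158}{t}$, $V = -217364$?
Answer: $- \frac{\sqrt{3081361}}{4} \approx -438.85$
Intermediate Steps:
$m = 192590$ ($m = -24774 - -217364 = -24774 + 217364 = 192590$)
$- \sqrt{g{\left(-32 \right)} + m} = - \sqrt{\frac{158}{-32} + 192590} = - \sqrt{158 \left(- \frac{1}{32}\right) + 192590} = - \sqrt{- \frac{79}{16} + 192590} = - \sqrt{\frac{3081361}{16}} = - \frac{\sqrt{3081361}}{4}$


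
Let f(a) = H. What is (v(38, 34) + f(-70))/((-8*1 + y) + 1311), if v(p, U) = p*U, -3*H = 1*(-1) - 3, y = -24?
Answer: 3880/3837 ≈ 1.0112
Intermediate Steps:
H = 4/3 (H = -(1*(-1) - 3)/3 = -(-1 - 3)/3 = -⅓*(-4) = 4/3 ≈ 1.3333)
f(a) = 4/3
v(p, U) = U*p
(v(38, 34) + f(-70))/((-8*1 + y) + 1311) = (34*38 + 4/3)/((-8*1 - 24) + 1311) = (1292 + 4/3)/((-8 - 24) + 1311) = 3880/(3*(-32 + 1311)) = (3880/3)/1279 = (3880/3)*(1/1279) = 3880/3837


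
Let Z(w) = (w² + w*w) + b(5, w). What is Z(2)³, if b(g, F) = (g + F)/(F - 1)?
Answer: 3375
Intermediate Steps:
b(g, F) = (F + g)/(-1 + F)
Z(w) = 2*w² + (5 + w)/(-1 + w) (Z(w) = (w² + w*w) + (w + 5)/(-1 + w) = (w² + w²) + (5 + w)/(-1 + w) = 2*w² + (5 + w)/(-1 + w))
Z(2)³ = ((5 + 2 + 2*2²*(-1 + 2))/(-1 + 2))³ = ((5 + 2 + 2*4*1)/1)³ = (1*(5 + 2 + 8))³ = (1*15)³ = 15³ = 3375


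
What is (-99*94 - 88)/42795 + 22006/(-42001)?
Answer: -1336304164/1797432795 ≈ -0.74345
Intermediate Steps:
(-99*94 - 88)/42795 + 22006/(-42001) = (-9306 - 88)*(1/42795) + 22006*(-1/42001) = -9394*1/42795 - 22006/42001 = -9394/42795 - 22006/42001 = -1336304164/1797432795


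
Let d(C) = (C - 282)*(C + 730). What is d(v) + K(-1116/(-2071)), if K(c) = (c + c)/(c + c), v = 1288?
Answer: 2030109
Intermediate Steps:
d(C) = (-282 + C)*(730 + C)
K(c) = 1 (K(c) = (2*c)/((2*c)) = (2*c)*(1/(2*c)) = 1)
d(v) + K(-1116/(-2071)) = (-205860 + 1288² + 448*1288) + 1 = (-205860 + 1658944 + 577024) + 1 = 2030108 + 1 = 2030109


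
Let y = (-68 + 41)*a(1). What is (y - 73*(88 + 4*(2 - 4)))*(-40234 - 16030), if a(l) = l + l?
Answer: 331620016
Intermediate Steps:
a(l) = 2*l
y = -54 (y = (-68 + 41)*(2*1) = -27*2 = -54)
(y - 73*(88 + 4*(2 - 4)))*(-40234 - 16030) = (-54 - 73*(88 + 4*(2 - 4)))*(-40234 - 16030) = (-54 - 73*(88 + 4*(-2)))*(-56264) = (-54 - 73*(88 - 8))*(-56264) = (-54 - 73*80)*(-56264) = (-54 - 5840)*(-56264) = -5894*(-56264) = 331620016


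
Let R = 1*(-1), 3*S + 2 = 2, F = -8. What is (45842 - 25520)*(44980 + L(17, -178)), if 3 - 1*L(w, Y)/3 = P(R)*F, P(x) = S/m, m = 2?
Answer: 914266458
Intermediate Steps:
S = 0 (S = -2/3 + (1/3)*2 = -2/3 + 2/3 = 0)
R = -1
P(x) = 0 (P(x) = 0/2 = 0*(1/2) = 0)
L(w, Y) = 9 (L(w, Y) = 9 - 0*(-8) = 9 - 3*0 = 9 + 0 = 9)
(45842 - 25520)*(44980 + L(17, -178)) = (45842 - 25520)*(44980 + 9) = 20322*44989 = 914266458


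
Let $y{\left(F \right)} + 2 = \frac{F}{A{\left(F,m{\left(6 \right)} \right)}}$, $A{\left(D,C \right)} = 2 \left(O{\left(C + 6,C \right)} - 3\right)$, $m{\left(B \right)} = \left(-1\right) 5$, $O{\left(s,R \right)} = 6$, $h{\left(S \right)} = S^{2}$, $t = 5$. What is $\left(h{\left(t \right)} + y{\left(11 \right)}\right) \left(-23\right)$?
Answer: $- \frac{3427}{6} \approx -571.17$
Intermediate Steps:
$m{\left(B \right)} = -5$
$A{\left(D,C \right)} = 6$ ($A{\left(D,C \right)} = 2 \left(6 - 3\right) = 2 \cdot 3 = 6$)
$y{\left(F \right)} = -2 + \frac{F}{6}$
$\left(h{\left(t \right)} + y{\left(11 \right)}\right) \left(-23\right) = \left(5^{2} + \left(-2 + \frac{1}{6} \cdot 11\right)\right) \left(-23\right) = \left(25 + \left(-2 + \frac{11}{6}\right)\right) \left(-23\right) = \left(25 - \frac{1}{6}\right) \left(-23\right) = \frac{149}{6} \left(-23\right) = - \frac{3427}{6}$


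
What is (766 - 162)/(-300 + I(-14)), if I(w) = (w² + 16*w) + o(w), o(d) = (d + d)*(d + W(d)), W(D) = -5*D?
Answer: -151/474 ≈ -0.31857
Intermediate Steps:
o(d) = -8*d² (o(d) = (d + d)*(d - 5*d) = (2*d)*(-4*d) = -8*d²)
I(w) = -7*w² + 16*w (I(w) = (w² + 16*w) - 8*w² = -7*w² + 16*w)
(766 - 162)/(-300 + I(-14)) = (766 - 162)/(-300 - 14*(16 - 7*(-14))) = 604/(-300 - 14*(16 + 98)) = 604/(-300 - 14*114) = 604/(-300 - 1596) = 604/(-1896) = 604*(-1/1896) = -151/474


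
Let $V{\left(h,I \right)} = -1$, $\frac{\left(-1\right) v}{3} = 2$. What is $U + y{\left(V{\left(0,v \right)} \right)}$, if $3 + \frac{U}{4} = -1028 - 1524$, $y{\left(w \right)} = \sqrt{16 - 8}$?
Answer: $-10220 + 2 \sqrt{2} \approx -10217.0$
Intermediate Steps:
$v = -6$ ($v = \left(-3\right) 2 = -6$)
$y{\left(w \right)} = 2 \sqrt{2}$ ($y{\left(w \right)} = \sqrt{8} = 2 \sqrt{2}$)
$U = -10220$ ($U = -12 + 4 \left(-1028 - 1524\right) = -12 + 4 \left(-2552\right) = -12 - 10208 = -10220$)
$U + y{\left(V{\left(0,v \right)} \right)} = -10220 + 2 \sqrt{2}$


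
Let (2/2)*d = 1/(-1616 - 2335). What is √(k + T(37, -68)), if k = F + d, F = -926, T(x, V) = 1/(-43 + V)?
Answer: 2*I*√549705822847/48729 ≈ 30.43*I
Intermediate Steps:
d = -1/3951 (d = 1/(-1616 - 2335) = 1/(-3951) = -1/3951 ≈ -0.00025310)
k = -3658627/3951 (k = -926 - 1/3951 = -3658627/3951 ≈ -926.00)
√(k + T(37, -68)) = √(-3658627/3951 + 1/(-43 - 68)) = √(-3658627/3951 + 1/(-111)) = √(-3658627/3951 - 1/111) = √(-135370516/146187) = 2*I*√549705822847/48729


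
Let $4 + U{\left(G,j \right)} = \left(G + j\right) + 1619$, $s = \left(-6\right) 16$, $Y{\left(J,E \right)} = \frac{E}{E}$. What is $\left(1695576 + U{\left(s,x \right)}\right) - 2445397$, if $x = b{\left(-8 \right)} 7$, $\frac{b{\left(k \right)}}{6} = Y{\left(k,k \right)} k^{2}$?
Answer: $-745614$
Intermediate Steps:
$Y{\left(J,E \right)} = 1$
$b{\left(k \right)} = 6 k^{2}$ ($b{\left(k \right)} = 6 \cdot 1 k^{2} = 6 k^{2}$)
$x = 2688$ ($x = 6 \left(-8\right)^{2} \cdot 7 = 6 \cdot 64 \cdot 7 = 384 \cdot 7 = 2688$)
$s = -96$
$U{\left(G,j \right)} = 1615 + G + j$ ($U{\left(G,j \right)} = -4 + \left(\left(G + j\right) + 1619\right) = -4 + \left(1619 + G + j\right) = 1615 + G + j$)
$\left(1695576 + U{\left(s,x \right)}\right) - 2445397 = \left(1695576 + \left(1615 - 96 + 2688\right)\right) - 2445397 = \left(1695576 + 4207\right) - 2445397 = 1699783 - 2445397 = -745614$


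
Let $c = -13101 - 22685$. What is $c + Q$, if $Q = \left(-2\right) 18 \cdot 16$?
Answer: $-36362$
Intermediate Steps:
$c = -35786$
$Q = -576$ ($Q = \left(-36\right) 16 = -576$)
$c + Q = -35786 - 576 = -36362$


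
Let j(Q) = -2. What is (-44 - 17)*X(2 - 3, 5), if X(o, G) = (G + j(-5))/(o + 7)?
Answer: -61/2 ≈ -30.500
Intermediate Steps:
X(o, G) = (-2 + G)/(7 + o) (X(o, G) = (G - 2)/(o + 7) = (-2 + G)/(7 + o))
(-44 - 17)*X(2 - 3, 5) = (-44 - 17)*((-2 + 5)/(7 + (2 - 3))) = -61*3/(7 - 1) = -61*3/6 = -61*½ = -61/2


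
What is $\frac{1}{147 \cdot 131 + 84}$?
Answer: $\frac{1}{19341} \approx 5.1704 \cdot 10^{-5}$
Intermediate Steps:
$\frac{1}{147 \cdot 131 + 84} = \frac{1}{19257 + 84} = \frac{1}{19341}$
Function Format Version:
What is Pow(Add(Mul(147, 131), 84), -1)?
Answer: Rational(1, 19341) ≈ 5.1704e-5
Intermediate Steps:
Pow(Add(Mul(147, 131), 84), -1) = Pow(Add(19257, 84), -1) = Pow(19341, -1) = Rational(1, 19341)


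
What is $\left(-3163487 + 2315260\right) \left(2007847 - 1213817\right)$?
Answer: $-673517684810$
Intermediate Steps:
$\left(-3163487 + 2315260\right) \left(2007847 - 1213817\right) = \left(-848227\right) 794030 = -673517684810$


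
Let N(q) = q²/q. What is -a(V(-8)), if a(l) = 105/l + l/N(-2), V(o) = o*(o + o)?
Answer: 8087/128 ≈ 63.180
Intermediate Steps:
N(q) = q
V(o) = 2*o² (V(o) = o*(2*o) = 2*o²)
a(l) = 105/l - l/2 (a(l) = 105/l + l/(-2) = 105/l + l*(-½) = 105/l - l/2)
-a(V(-8)) = -(105/((2*(-8)²)) - (-8)²) = -(105/((2*64)) - 64) = -(105/128 - ½*128) = -(105*(1/128) - 64) = -(105/128 - 64) = -1*(-8087/128) = 8087/128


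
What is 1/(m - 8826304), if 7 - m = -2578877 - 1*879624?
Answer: -1/5367796 ≈ -1.8630e-7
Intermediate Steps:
m = 3458508 (m = 7 - (-2578877 - 1*879624) = 7 - (-2578877 - 879624) = 7 - 1*(-3458501) = 7 + 3458501 = 3458508)
1/(m - 8826304) = 1/(3458508 - 8826304) = 1/(-5367796) = -1/5367796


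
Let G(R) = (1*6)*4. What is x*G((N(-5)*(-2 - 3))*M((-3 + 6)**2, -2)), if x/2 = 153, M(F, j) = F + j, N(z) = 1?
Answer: 7344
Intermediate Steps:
G(R) = 24 (G(R) = 6*4 = 24)
x = 306 (x = 2*153 = 306)
x*G((N(-5)*(-2 - 3))*M((-3 + 6)**2, -2)) = 306*24 = 7344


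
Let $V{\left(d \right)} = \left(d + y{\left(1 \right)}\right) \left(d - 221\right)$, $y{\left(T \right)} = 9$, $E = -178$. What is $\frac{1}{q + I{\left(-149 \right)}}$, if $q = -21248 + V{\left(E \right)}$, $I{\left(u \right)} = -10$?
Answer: $\frac{1}{46173} \approx 2.1658 \cdot 10^{-5}$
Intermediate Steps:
$V{\left(d \right)} = \left(-221 + d\right) \left(9 + d\right)$ ($V{\left(d \right)} = \left(d + 9\right) \left(d - 221\right) = \left(9 + d\right) \left(-221 + d\right) = \left(-221 + d\right) \left(9 + d\right)$)
$q = 46183$ ($q = -21248 - \left(-35747 - 31684\right) = -21248 + \left(-1989 + 31684 + 37736\right) = -21248 + 67431 = 46183$)
$\frac{1}{q + I{\left(-149 \right)}} = \frac{1}{46183 - 10} = \frac{1}{46173}$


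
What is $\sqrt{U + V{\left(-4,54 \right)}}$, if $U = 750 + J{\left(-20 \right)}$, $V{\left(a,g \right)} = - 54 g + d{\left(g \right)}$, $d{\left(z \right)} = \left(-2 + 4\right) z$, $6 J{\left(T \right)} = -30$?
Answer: $i \sqrt{2063} \approx 45.42 i$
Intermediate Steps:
$J{\left(T \right)} = -5$ ($J{\left(T \right)} = \frac{1}{6} \left(-30\right) = -5$)
$d{\left(z \right)} = 2 z$
$V{\left(a,g \right)} = - 52 g$ ($V{\left(a,g \right)} = - 54 g + 2 g = - 52 g$)
$U = 745$ ($U = 750 - 5 = 745$)
$\sqrt{U + V{\left(-4,54 \right)}} = \sqrt{745 - 2808} = \sqrt{-2063} = i \sqrt{2063}$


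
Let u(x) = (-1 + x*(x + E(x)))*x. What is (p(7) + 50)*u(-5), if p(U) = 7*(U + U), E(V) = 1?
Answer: -14060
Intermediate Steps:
p(U) = 14*U (p(U) = 7*(2*U) = 14*U)
u(x) = x*(-1 + x*(1 + x)) (u(x) = (-1 + x*(x + 1))*x = (-1 + x*(1 + x))*x = x*(-1 + x*(1 + x)))
(p(7) + 50)*u(-5) = (14*7 + 50)*(-5*(-1 - 5 + (-5)²)) = (98 + 50)*(-5*(-1 - 5 + 25)) = 148*(-5*19) = 148*(-95) = -14060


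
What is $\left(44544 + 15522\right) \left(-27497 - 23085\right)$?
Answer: $-3038258412$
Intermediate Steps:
$\left(44544 + 15522\right) \left(-27497 - 23085\right) = 60066 \left(-50582\right) = -3038258412$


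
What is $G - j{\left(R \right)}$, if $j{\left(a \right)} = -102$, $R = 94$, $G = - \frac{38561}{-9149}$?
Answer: $\frac{971759}{9149} \approx 106.21$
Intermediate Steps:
$G = \frac{38561}{9149}$ ($G = \left(-38561\right) \left(- \frac{1}{9149}\right) = \frac{38561}{9149} \approx 4.2148$)
$G - j{\left(R \right)} = \frac{38561}{9149} - -102 = \frac{38561}{9149} + 102 = \frac{971759}{9149}$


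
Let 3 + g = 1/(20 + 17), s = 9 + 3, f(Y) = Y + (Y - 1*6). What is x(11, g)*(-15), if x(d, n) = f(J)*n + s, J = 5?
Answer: -60/37 ≈ -1.6216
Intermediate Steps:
f(Y) = -6 + 2*Y (f(Y) = Y + (Y - 6) = Y + (-6 + Y) = -6 + 2*Y)
s = 12
g = -110/37 (g = -3 + 1/(20 + 17) = -3 + 1/37 = -110/37 ≈ -2.9730)
x(d, n) = 12 + 4*n (x(d, n) = (-6 + 2*5)*n + 12 = (-6 + 10)*n + 12 = 4*n + 12 = 12 + 4*n)
x(11, g)*(-15) = (12 + 4*(-110/37))*(-15) = (12 - 440/37)*(-15) = (4/37)*(-15) = -60/37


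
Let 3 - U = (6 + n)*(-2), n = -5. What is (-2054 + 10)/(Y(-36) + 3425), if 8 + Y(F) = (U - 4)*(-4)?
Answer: -2044/3413 ≈ -0.59889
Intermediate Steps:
U = 5 (U = 3 - (6 - 5)*(-2) = 3 - (-2) = 3 - 1*(-2) = 3 + 2 = 5)
Y(F) = -12 (Y(F) = -8 + (5 - 4)*(-4) = -8 + 1*(-4) = -8 - 4 = -12)
(-2054 + 10)/(Y(-36) + 3425) = (-2054 + 10)/(-12 + 3425) = -2044/3413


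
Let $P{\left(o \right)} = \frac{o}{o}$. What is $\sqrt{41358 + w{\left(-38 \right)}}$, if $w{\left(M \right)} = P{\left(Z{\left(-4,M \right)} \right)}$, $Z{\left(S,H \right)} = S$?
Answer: $\sqrt{41359} \approx 203.37$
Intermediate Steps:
$P{\left(o \right)} = 1$
$w{\left(M \right)} = 1$
$\sqrt{41358 + w{\left(-38 \right)}} = \sqrt{41358 + 1} = \sqrt{41359}$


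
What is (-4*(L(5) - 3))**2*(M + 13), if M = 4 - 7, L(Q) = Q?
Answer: 640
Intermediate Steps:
M = -3
(-4*(L(5) - 3))**2*(M + 13) = (-4*(5 - 3))**2*(-3 + 13) = (-4*2)**2*10 = (-8)**2*10 = 64*10 = 640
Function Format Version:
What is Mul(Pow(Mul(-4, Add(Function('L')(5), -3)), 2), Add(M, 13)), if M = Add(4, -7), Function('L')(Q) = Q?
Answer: 640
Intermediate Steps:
M = -3
Mul(Pow(Mul(-4, Add(Function('L')(5), -3)), 2), Add(M, 13)) = Mul(Pow(Mul(-4, Add(5, -3)), 2), Add(-3, 13)) = Mul(Pow(Mul(-4, 2), 2), 10) = Mul(Pow(-8, 2), 10) = Mul(64, 10) = 640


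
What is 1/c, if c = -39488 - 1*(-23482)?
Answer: -1/16006 ≈ -6.2477e-5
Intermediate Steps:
c = -16006 (c = -39488 + 23482 = -16006)
1/c = 1/(-16006) = -1/16006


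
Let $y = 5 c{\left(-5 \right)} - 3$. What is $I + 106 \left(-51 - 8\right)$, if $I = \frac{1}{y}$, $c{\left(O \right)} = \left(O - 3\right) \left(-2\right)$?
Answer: $- \frac{481557}{77} \approx -6254.0$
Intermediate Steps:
$c{\left(O \right)} = 6 - 2 O$ ($c{\left(O \right)} = \left(-3 + O\right) \left(-2\right) = 6 - 2 O$)
$y = 77$ ($y = 5 \left(6 - -10\right) - 3 = 5 \left(6 + 10\right) - 3 = 5 \cdot 16 - 3 = 80 - 3 = 77$)
$I = \frac{1}{77} \approx 0.012987$
$I + 106 \left(-51 - 8\right) = \frac{1}{77} + 106 \left(-51 - 8\right) = \frac{1}{77} + 106 \left(-59\right) = \frac{1}{77} - 6254 = - \frac{481557}{77}$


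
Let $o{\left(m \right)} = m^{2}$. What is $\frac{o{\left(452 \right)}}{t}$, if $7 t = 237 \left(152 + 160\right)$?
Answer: $\frac{178766}{9243} \approx 19.341$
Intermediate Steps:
$t = \frac{73944}{7}$ ($t = \frac{237 \left(152 + 160\right)}{7} = \frac{237 \cdot 312}{7} = \frac{1}{7} \cdot 73944 = \frac{73944}{7} \approx 10563.0$)
$\frac{o{\left(452 \right)}}{t} = \frac{452^{2}}{\frac{73944}{7}} = 204304 \cdot \frac{7}{73944} = \frac{178766}{9243}$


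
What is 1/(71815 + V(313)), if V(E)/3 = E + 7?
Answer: 1/72775 ≈ 1.3741e-5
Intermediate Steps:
V(E) = 21 + 3*E (V(E) = 3*(E + 7) = 3*(7 + E) = 21 + 3*E)
1/(71815 + V(313)) = 1/(71815 + (21 + 3*313)) = 1/(71815 + (21 + 939)) = 1/(71815 + 960) = 1/72775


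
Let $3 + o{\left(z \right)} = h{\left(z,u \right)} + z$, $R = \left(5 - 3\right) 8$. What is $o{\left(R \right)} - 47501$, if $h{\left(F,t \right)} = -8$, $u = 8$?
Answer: $-47496$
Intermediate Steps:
$R = 16$ ($R = 2 \cdot 8 = 16$)
$o{\left(z \right)} = -11 + z$ ($o{\left(z \right)} = -3 + \left(-8 + z\right) = -11 + z$)
$o{\left(R \right)} - 47501 = \left(-11 + 16\right) - 47501 = 5 - 47501 = -47496$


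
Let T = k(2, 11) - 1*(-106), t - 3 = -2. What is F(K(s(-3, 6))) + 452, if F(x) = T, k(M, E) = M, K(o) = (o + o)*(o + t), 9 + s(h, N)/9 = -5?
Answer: 560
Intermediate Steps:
t = 1 (t = 3 - 2 = 1)
s(h, N) = -126 (s(h, N) = -81 + 9*(-5) = -81 - 45 = -126)
K(o) = 2*o*(1 + o) (K(o) = (o + o)*(o + 1) = (2*o)*(1 + o) = 2*o*(1 + o))
T = 108 (T = 2 - 1*(-106) = 2 + 106 = 108)
F(x) = 108
F(K(s(-3, 6))) + 452 = 108 + 452 = 560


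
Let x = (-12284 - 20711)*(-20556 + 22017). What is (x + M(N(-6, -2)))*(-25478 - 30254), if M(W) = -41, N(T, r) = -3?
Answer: 2686602078752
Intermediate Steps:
x = -48205695 (x = -32995*1461 = -48205695)
(x + M(N(-6, -2)))*(-25478 - 30254) = (-48205695 - 41)*(-25478 - 30254) = -48205736*(-55732) = 2686602078752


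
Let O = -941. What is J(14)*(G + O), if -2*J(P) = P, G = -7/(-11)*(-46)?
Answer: 74711/11 ≈ 6791.9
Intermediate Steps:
G = -322/11 (G = -7*(-1/11)*(-46) = (7/11)*(-46) = -322/11 ≈ -29.273)
J(P) = -P/2
J(14)*(G + O) = (-½*14)*(-322/11 - 941) = -7*(-10673/11) = 74711/11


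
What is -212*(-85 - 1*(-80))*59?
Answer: 62540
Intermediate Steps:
-212*(-85 - 1*(-80))*59 = -212*(-85 + 80)*59 = -212*(-5)*59 = 1060*59 = 62540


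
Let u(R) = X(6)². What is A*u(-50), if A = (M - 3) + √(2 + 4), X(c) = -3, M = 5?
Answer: 18 + 9*√6 ≈ 40.045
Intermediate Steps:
u(R) = 9 (u(R) = (-3)² = 9)
A = 2 + √6 (A = (5 - 3) + √(2 + 4) = 2 + √6 ≈ 4.4495)
A*u(-50) = (2 + √6)*9 = 18 + 9*√6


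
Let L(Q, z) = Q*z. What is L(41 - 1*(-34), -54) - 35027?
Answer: -39077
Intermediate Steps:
L(41 - 1*(-34), -54) - 35027 = (41 - 1*(-34))*(-54) - 35027 = (41 + 34)*(-54) - 35027 = 75*(-54) - 35027 = -4050 - 35027 = -39077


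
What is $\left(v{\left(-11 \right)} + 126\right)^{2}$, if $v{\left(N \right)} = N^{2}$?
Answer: $61009$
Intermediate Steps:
$\left(v{\left(-11 \right)} + 126\right)^{2} = \left(\left(-11\right)^{2} + 126\right)^{2} = \left(121 + 126\right)^{2} = 247^{2} = 61009$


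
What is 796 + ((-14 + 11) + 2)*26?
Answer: 770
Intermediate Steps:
796 + ((-14 + 11) + 2)*26 = 796 + (-3 + 2)*26 = 796 - 1*26 = 796 - 26 = 770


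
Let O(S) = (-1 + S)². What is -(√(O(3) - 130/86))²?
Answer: -107/43 ≈ -2.4884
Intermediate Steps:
-(√(O(3) - 130/86))² = -(√((-1 + 3)² - 130/86))² = -(√(2² - 130*1/86))² = -(√(4 - 65/43))² = -(√(107/43))² = -(√4601/43)² = -1*107/43 = -107/43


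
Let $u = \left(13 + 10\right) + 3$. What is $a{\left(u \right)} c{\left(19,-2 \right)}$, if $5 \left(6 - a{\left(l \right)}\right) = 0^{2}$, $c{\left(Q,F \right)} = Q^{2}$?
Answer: $2166$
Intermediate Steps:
$u = 26$ ($u = 23 + 3 = 26$)
$a{\left(l \right)} = 6$ ($a{\left(l \right)} = 6 - \frac{0^{2}}{5} = 6 - 0 = 6 + 0 = 6$)
$a{\left(u \right)} c{\left(19,-2 \right)} = 6 \cdot 19^{2} = 6 \cdot 361 = 2166$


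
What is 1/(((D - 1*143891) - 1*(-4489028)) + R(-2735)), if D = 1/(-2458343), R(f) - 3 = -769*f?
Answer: 2458343/15852268375764 ≈ 1.5508e-7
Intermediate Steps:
R(f) = 3 - 769*f
D = -1/2458343 ≈ -4.0678e-7
1/(((D - 1*143891) - 1*(-4489028)) + R(-2735)) = 1/(((-1/2458343 - 1*143891) - 1*(-4489028)) + (3 - 769*(-2735))) = 1/(((-1/2458343 - 143891) + 4489028) + (3 + 2103215)) = 1/((-353733432614/2458343 + 4489028) + 2103218) = 1/(10681837127990/2458343 + 2103218) = 1/(15852268375764/2458343) = 2458343/15852268375764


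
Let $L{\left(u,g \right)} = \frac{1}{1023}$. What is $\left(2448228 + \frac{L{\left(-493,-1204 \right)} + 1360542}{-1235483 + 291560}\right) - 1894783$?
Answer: $\frac{534423490589438}{965633229} \approx 5.5344 \cdot 10^{5}$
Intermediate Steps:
$L{\left(u,g \right)} = \frac{1}{1023}$
$\left(2448228 + \frac{L{\left(-493,-1204 \right)} + 1360542}{-1235483 + 291560}\right) - 1894783 = \left(2448228 + \frac{\frac{1}{1023} + 1360542}{-1235483 + 291560}\right) - 1894783 = \left(2448228 + \frac{1391834467}{1023 \left(-943923\right)}\right) - 1894783 = \left(2448228 + \frac{1391834467}{1023} \left(- \frac{1}{943923}\right)\right) - 1894783 = \left(2448228 - \frac{1391834467}{965633229}\right) - 1894783 = \frac{2364088917133745}{965633229} - 1894783 = \frac{534423490589438}{965633229}$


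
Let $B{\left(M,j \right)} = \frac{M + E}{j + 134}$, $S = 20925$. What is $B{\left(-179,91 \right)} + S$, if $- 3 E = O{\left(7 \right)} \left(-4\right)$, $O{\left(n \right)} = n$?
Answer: $\frac{14123866}{675} \approx 20924.0$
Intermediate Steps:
$E = \frac{28}{3}$ ($E = - \frac{7 \left(-4\right)}{3} = \left(- \frac{1}{3}\right) \left(-28\right) = \frac{28}{3} \approx 9.3333$)
$B{\left(M,j \right)} = \frac{\frac{28}{3} + M}{134 + j}$ ($B{\left(M,j \right)} = \frac{M + \frac{28}{3}}{j + 134} = \frac{\frac{28}{3} + M}{134 + j}$)
$B{\left(-179,91 \right)} + S = \frac{\frac{28}{3} - 179}{134 + 91} + 20925 = \frac{1}{225} \left(- \frac{509}{3}\right) + 20925 = - \frac{509}{675} + 20925 = \frac{14123866}{675}$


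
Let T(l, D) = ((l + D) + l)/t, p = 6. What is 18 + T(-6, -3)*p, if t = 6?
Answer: 3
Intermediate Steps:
T(l, D) = l/3 + D/6 (T(l, D) = ((l + D) + l)/6 = ((D + l) + l)*(⅙) = (D + 2*l)*(⅙) = l/3 + D/6)
18 + T(-6, -3)*p = 18 + ((⅓)*(-6) + (⅙)*(-3))*6 = 18 + (-2 - ½)*6 = 18 - 5/2*6 = 18 - 15 = 3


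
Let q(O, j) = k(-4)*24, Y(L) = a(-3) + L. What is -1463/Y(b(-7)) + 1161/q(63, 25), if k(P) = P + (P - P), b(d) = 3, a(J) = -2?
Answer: -47203/32 ≈ -1475.1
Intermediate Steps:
k(P) = P (k(P) = P + 0 = P)
Y(L) = -2 + L
q(O, j) = -96 (q(O, j) = -4*24 = -96)
-1463/Y(b(-7)) + 1161/q(63, 25) = -1463/(-2 + 3) + 1161/(-96) = -1463/1 + 1161*(-1/96) = -1463*1 - 387/32 = -1463 - 387/32 = -47203/32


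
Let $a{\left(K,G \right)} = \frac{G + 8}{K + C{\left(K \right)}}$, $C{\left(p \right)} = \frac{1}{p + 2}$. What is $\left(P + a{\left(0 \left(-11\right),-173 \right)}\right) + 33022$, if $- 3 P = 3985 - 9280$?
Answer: $34457$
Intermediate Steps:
$C{\left(p \right)} = \frac{1}{2 + p}$
$a{\left(K,G \right)} = \frac{8 + G}{K + \frac{1}{2 + K}}$ ($a{\left(K,G \right)} = \frac{G + 8}{K + \frac{1}{2 + K}} = \frac{8 + G}{K + \frac{1}{2 + K}}$)
$P = 1765$ ($P = - \frac{3985 - 9280}{3} = \left(- \frac{1}{3}\right) \left(-5295\right) = 1765$)
$\left(P + a{\left(0 \left(-11\right),-173 \right)}\right) + 33022 = \left(1765 + \frac{\left(2 + 0 \left(-11\right)\right) \left(8 - 173\right)}{1 + 0 \left(-11\right) \left(2 + 0 \left(-11\right)\right)}\right) + 33022 = \left(1765 + \frac{1}{1 + 0 \left(2 + 0\right)} \left(2 + 0\right) \left(-165\right)\right) + 33022 = \left(1765 + \frac{1}{1 + 0 \cdot 2} \cdot 2 \left(-165\right)\right) + 33022 = \left(1765 + \frac{1}{1 + 0} \cdot 2 \left(-165\right)\right) + 33022 = \left(1765 + 1^{-1} \cdot 2 \left(-165\right)\right) + 33022 = \left(1765 + 1 \cdot 2 \left(-165\right)\right) + 33022 = \left(1765 - 330\right) + 33022 = 1435 + 33022 = 34457$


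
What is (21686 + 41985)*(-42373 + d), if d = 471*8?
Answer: -2458018955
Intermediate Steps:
d = 3768
(21686 + 41985)*(-42373 + d) = (21686 + 41985)*(-42373 + 3768) = 63671*(-38605) = -2458018955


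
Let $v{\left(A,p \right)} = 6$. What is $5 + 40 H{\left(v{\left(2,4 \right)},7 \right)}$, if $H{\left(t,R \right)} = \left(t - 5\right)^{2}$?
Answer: $45$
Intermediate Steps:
$H{\left(t,R \right)} = \left(-5 + t\right)^{2}$
$5 + 40 H{\left(v{\left(2,4 \right)},7 \right)} = 5 + 40 \left(-5 + 6\right)^{2} = 5 + 40 \cdot 1^{2} = 5 + 40 \cdot 1 = 5 + 40 = 45$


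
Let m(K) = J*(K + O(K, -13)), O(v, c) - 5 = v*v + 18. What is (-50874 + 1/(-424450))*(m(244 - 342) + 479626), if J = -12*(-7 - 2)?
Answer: -16289659777819079/212225 ≈ -7.6757e+10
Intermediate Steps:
O(v, c) = 23 + v² (O(v, c) = 5 + (v*v + 18) = 5 + (v² + 18) = 5 + (18 + v²) = 23 + v²)
J = 108 (J = -12*(-9) = 108)
m(K) = 2484 + 108*K + 108*K² (m(K) = 108*(K + (23 + K²)) = 108*(23 + K + K²) = 2484 + 108*K + 108*K²)
(-50874 + 1/(-424450))*(m(244 - 342) + 479626) = (-50874 + 1/(-424450))*((2484 + 108*(244 - 342) + 108*(244 - 342)²) + 479626) = (-50874 - 1/424450)*((2484 + 108*(-98) + 108*(-98)²) + 479626) = -21593469301*((2484 - 10584 + 108*9604) + 479626)/424450 = -21593469301*((2484 - 10584 + 1037232) + 479626)/424450 = -21593469301*(1029132 + 479626)/424450 = -21593469301/424450*1508758 = -16289659777819079/212225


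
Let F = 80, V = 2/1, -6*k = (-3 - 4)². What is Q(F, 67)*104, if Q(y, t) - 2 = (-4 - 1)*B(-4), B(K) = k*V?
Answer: 26104/3 ≈ 8701.3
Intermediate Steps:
k = -49/6 (k = -(-3 - 4)²/6 = -⅙*(-7)² = -⅙*49 = -49/6 ≈ -8.1667)
V = 2 (V = 2*1 = 2)
B(K) = -49/3 (B(K) = -49/6*2 = -49/3)
Q(y, t) = 251/3 (Q(y, t) = 2 + (-4 - 1)*(-49/3) = 2 - 5*(-49/3) = 2 + 245/3 = 251/3)
Q(F, 67)*104 = (251/3)*104 = 26104/3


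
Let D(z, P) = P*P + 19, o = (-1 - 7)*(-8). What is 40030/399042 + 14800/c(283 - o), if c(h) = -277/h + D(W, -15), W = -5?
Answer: 647751442585/10606336839 ≈ 61.072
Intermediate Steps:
o = 64 (o = -8*(-8) = 64)
D(z, P) = 19 + P² (D(z, P) = P² + 19 = 19 + P²)
c(h) = 244 - 277/h (c(h) = -277/h + (19 + (-15)²) = -277/h + (19 + 225) = -277/h + 244 = 244 - 277/h)
40030/399042 + 14800/c(283 - o) = 40030/399042 + 14800/(244 - 277/(283 - 1*64)) = 40030*(1/399042) + 14800/(244 - 277/(283 - 64)) = 20015/199521 + 14800/(244 - 277/219) = 20015/199521 + 14800/(53159/219) = 20015/199521 + 14800*(219/53159) = 20015/199521 + 3241200/53159 = 647751442585/10606336839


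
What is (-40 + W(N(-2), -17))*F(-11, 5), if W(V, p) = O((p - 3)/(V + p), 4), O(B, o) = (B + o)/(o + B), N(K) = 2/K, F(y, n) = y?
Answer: 429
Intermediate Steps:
O(B, o) = 1 (O(B, o) = (B + o)/(B + o) = 1)
W(V, p) = 1
(-40 + W(N(-2), -17))*F(-11, 5) = (-40 + 1)*(-11) = -39*(-11) = 429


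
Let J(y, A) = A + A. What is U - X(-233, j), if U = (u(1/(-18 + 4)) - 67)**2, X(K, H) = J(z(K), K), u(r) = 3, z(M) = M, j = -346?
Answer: 4562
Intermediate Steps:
J(y, A) = 2*A
X(K, H) = 2*K
U = 4096 (U = (3 - 67)**2 = (-64)**2 = 4096)
U - X(-233, j) = 4096 - 2*(-233) = 4096 - 1*(-466) = 4096 + 466 = 4562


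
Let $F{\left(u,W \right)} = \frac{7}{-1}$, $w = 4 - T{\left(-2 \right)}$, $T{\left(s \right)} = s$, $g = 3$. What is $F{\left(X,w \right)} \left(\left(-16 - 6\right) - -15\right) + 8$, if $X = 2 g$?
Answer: $57$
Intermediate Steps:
$w = 6$ ($w = 4 - -2 = 4 + 2 = 6$)
$X = 6$ ($X = 2 \cdot 3 = 6$)
$F{\left(u,W \right)} = -7$ ($F{\left(u,W \right)} = 7 \left(-1\right) = -7$)
$F{\left(X,w \right)} \left(\left(-16 - 6\right) - -15\right) + 8 = - 7 \left(\left(-16 - 6\right) - -15\right) + 8 = - 7 \left(-22 + 15\right) + 8 = \left(-7\right) \left(-7\right) + 8 = 49 + 8 = 57$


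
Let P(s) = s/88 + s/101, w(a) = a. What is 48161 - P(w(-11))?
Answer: 38914277/808 ≈ 48161.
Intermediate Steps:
P(s) = 189*s/8888 (P(s) = s*(1/88) + s*(1/101) = s/88 + s/101 = 189*s/8888)
48161 - P(w(-11)) = 48161 - 189*(-11)/8888 = 48161 - 1*(-189/808) = 48161 + 189/808 = 38914277/808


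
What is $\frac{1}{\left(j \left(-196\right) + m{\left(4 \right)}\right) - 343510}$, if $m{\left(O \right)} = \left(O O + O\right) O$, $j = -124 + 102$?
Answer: $- \frac{1}{339118} \approx -2.9488 \cdot 10^{-6}$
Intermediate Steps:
$j = -22$
$m{\left(O \right)} = O \left(O + O^{2}\right)$ ($m{\left(O \right)} = \left(O^{2} + O\right) O = \left(O + O^{2}\right) O = O \left(O + O^{2}\right)$)
$\frac{1}{\left(j \left(-196\right) + m{\left(4 \right)}\right) - 343510} = \frac{1}{\left(\left(-22\right) \left(-196\right) + 4^{2} \left(1 + 4\right)\right) - 343510} = \frac{1}{\left(4312 + 16 \cdot 5\right) - 343510} = \frac{1}{\left(4312 + 80\right) - 343510} = \frac{1}{4392 - 343510} = \frac{1}{-339118} = - \frac{1}{339118}$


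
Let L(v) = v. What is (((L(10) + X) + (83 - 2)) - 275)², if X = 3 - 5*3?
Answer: 38416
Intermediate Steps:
X = -12 (X = 3 - 15 = -12)
(((L(10) + X) + (83 - 2)) - 275)² = (((10 - 12) + (83 - 2)) - 275)² = ((-2 + 81) - 275)² = (79 - 275)² = (-196)² = 38416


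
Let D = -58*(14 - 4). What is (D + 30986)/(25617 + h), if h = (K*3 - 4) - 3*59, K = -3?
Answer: 30406/25427 ≈ 1.1958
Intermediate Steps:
h = -190 (h = (-3*3 - 4) - 3*59 = (-9 - 4) - 177 = -13 - 177 = -190)
D = -580 (D = -58*10 = -580)
(D + 30986)/(25617 + h) = (-580 + 30986)/(25617 - 190) = 30406/25427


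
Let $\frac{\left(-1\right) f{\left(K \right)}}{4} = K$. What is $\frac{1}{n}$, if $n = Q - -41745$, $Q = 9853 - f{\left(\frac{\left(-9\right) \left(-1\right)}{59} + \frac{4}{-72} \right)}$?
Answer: $\frac{531}{27398744} \approx 1.938 \cdot 10^{-5}$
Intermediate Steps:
$f{\left(K \right)} = - 4 K$
$Q = \frac{5232149}{531}$ ($Q = 9853 - - 4 \left(\frac{\left(-9\right) \left(-1\right)}{59} + \frac{4}{-72}\right) = 9853 - - 4 \left(9 \cdot \frac{1}{59} + 4 \left(- \frac{1}{72}\right)\right) = 9853 - - 4 \left(\frac{9}{59} - \frac{1}{18}\right) = 9853 - \left(-4\right) \frac{103}{1062} = 9853 - - \frac{206}{531} = 9853 + \frac{206}{531} = \frac{5232149}{531} \approx 9853.4$)
$n = \frac{27398744}{531}$ ($n = \frac{5232149}{531} - -41745 = \frac{5232149}{531} + 41745 = \frac{27398744}{531} \approx 51598.0$)
$\frac{1}{n} = \frac{1}{\frac{27398744}{531}} = \frac{531}{27398744}$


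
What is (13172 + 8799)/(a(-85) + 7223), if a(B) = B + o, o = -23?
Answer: 21971/7115 ≈ 3.0880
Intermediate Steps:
a(B) = -23 + B (a(B) = B - 23 = -23 + B)
(13172 + 8799)/(a(-85) + 7223) = (13172 + 8799)/((-23 - 85) + 7223) = 21971/(-108 + 7223) = 21971/7115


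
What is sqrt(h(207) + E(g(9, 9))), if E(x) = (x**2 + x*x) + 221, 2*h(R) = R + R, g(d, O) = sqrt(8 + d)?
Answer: sqrt(462) ≈ 21.494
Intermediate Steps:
h(R) = R (h(R) = (R + R)/2 = (2*R)/2 = R)
E(x) = 221 + 2*x**2 (E(x) = (x**2 + x**2) + 221 = 2*x**2 + 221 = 221 + 2*x**2)
sqrt(h(207) + E(g(9, 9))) = sqrt(207 + (221 + 2*(sqrt(8 + 9))**2)) = sqrt(207 + (221 + 2*(sqrt(17))**2)) = sqrt(207 + (221 + 2*17)) = sqrt(207 + (221 + 34)) = sqrt(207 + 255) = sqrt(462)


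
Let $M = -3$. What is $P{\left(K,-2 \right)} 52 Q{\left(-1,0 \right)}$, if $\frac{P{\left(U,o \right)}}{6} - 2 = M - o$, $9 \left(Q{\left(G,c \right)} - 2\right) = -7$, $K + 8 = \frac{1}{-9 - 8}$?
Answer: $\frac{1144}{3} \approx 381.33$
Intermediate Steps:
$K = - \frac{137}{17}$ ($K = -8 + \frac{1}{-9 - 8} = -8 + \frac{1}{-17} = -8 - \frac{1}{17} = - \frac{137}{17} \approx -8.0588$)
$Q{\left(G,c \right)} = \frac{11}{9}$ ($Q{\left(G,c \right)} = 2 + \frac{1}{9} \left(-7\right) = 2 - \frac{7}{9} = \frac{11}{9}$)
$P{\left(U,o \right)} = -6 - 6 o$ ($P{\left(U,o \right)} = 12 + 6 \left(-3 - o\right) = 12 - \left(18 + 6 o\right) = -6 - 6 o$)
$P{\left(K,-2 \right)} 52 Q{\left(-1,0 \right)} = \left(-6 - -12\right) 52 \cdot \frac{11}{9} = \left(-6 + 12\right) 52 \cdot \frac{11}{9} = 6 \cdot 52 \cdot \frac{11}{9} = 312 \cdot \frac{11}{9} = \frac{1144}{3}$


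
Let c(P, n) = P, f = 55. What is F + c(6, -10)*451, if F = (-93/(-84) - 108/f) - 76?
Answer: 4048881/1540 ≈ 2629.1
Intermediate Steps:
F = -118359/1540 (F = (-93/(-84) - 108/55) - 76 = (-93*(-1/84) - 108*1/55) - 76 = (31/28 - 108/55) - 76 = -1319/1540 - 76 = -118359/1540 ≈ -76.856)
F + c(6, -10)*451 = -118359/1540 + 6*451 = -118359/1540 + 2706 = 4048881/1540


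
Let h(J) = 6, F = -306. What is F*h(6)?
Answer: -1836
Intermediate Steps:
F*h(6) = -306*6 = -1836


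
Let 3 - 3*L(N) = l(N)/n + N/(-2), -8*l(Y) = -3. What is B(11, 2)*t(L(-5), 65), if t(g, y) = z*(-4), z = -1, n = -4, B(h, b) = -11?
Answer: -44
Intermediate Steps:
l(Y) = 3/8 (l(Y) = -⅛*(-3) = 3/8)
L(N) = 33/32 + N/6 (L(N) = 1 - ((3/8)/(-4) + N/(-2))/3 = 1 - ((3/8)*(-¼) + N*(-½))/3 = 1 - (-3/32 - N/2)/3 = 1 + (1/32 + N/6) = 33/32 + N/6)
t(g, y) = 4 (t(g, y) = -1*(-4) = 4)
B(11, 2)*t(L(-5), 65) = -11*4 = -44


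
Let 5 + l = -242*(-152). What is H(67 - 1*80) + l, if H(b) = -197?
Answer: 36582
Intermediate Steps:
l = 36779 (l = -5 - 242*(-152) = -5 + 36784 = 36779)
H(67 - 1*80) + l = -197 + 36779 = 36582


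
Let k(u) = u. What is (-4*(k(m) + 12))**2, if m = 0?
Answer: 2304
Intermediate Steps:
(-4*(k(m) + 12))**2 = (-4*(0 + 12))**2 = (-4*12)**2 = (-48)**2 = 2304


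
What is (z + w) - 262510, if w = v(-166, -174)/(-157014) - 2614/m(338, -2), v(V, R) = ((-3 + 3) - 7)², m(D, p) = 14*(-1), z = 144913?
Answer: -129045410551/1099098 ≈ -1.1741e+5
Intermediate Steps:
m(D, p) = -14
v(V, R) = 49 (v(V, R) = (0 - 7)² = (-7)² = 49)
w = 205216955/1099098 (w = 49/(-157014) - 2614/(-14) = 49*(-1/157014) - 2614*(-1/14) = -49/157014 + 1307/7 = 205216955/1099098 ≈ 186.71)
(z + w) - 262510 = (144913 + 205216955/1099098) - 262510 = 159478805429/1099098 - 262510 = -129045410551/1099098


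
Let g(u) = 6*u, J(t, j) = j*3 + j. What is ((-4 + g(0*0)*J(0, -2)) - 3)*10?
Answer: -70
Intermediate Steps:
J(t, j) = 4*j (J(t, j) = 3*j + j = 4*j)
((-4 + g(0*0)*J(0, -2)) - 3)*10 = ((-4 + (6*(0*0))*(4*(-2))) - 3)*10 = ((-4 + (6*0)*(-8)) - 3)*10 = ((-4 + 0*(-8)) - 3)*10 = ((-4 + 0) - 3)*10 = (-4 - 3)*10 = -7*10 = -70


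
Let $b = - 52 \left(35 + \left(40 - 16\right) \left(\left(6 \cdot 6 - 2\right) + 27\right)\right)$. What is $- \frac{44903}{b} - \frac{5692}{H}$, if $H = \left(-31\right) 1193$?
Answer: $\frac{2104327665}{2882750884} \approx 0.72997$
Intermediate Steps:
$H = -36983$
$b = -77948$ ($b = - 52 \left(35 + 24 \left(\left(36 - 2\right) + 27\right)\right) = - 52 \left(35 + 24 \left(34 + 27\right)\right) = - 52 \left(35 + 24 \cdot 61\right) = - 52 \left(35 + 1464\right) = \left(-52\right) 1499 = -77948$)
$- \frac{44903}{b} - \frac{5692}{H} = - \frac{44903}{-77948} - \frac{5692}{-36983} = \left(-44903\right) \left(- \frac{1}{77948}\right) - - \frac{5692}{36983} = \frac{44903}{77948} + \frac{5692}{36983} = \frac{2104327665}{2882750884}$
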